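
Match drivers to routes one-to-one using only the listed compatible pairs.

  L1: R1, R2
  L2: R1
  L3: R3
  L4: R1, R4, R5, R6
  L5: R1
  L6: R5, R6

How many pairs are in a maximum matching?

5

Unit-capacity flow: source→left, listed edges, right→sink; max matching = max flow.
Augmenting path L1→R1 (+1); matched 1.
Augmenting path L3→R3 (+1); matched 2.
Augmenting path L4→R4 (+1); matched 3.
Augmenting path L6→R5 (+1); matched 4.
Augmenting path L2→R1→L1→R2 (+1); matched 5.
No augmenting path remains; maximum matching = 5.
König certificate: {L1, L3, L4, L6, R1} is a vertex cover of size 5 (every listed pair touches it), so no matching can be larger.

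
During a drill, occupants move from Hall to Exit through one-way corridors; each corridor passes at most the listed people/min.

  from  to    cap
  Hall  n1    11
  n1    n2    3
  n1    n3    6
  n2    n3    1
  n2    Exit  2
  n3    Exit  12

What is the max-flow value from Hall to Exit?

Augment Hall→n1→n2→Exit: bottleneck 2, flow now 2.
Augment Hall→n1→n3→Exit: bottleneck 6, flow now 8.
Augment Hall→n1→n2→n3→Exit: bottleneck 1, flow now 9.
No augmenting path remains; maximum flow = 9.
In the residual graph, reachable from Hall: {Hall, n1}.
Min-cut edges: n1→n2 (3), n1→n3 (6); capacity 3 + 6 = 9.
This cut is saturated, so no flow can exceed 9.

9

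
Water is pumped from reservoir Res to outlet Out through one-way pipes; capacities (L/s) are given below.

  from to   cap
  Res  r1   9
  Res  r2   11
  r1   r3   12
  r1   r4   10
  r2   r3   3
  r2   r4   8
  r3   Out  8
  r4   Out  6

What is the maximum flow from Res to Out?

14

Augment Res→r1→r3→Out: bottleneck 8, flow now 8.
Augment Res→r1→r4→Out: bottleneck 1, flow now 9.
Augment Res→r2→r4→Out: bottleneck 5, flow now 14.
No augmenting path remains; maximum flow = 14.
In the residual graph, reachable from Res: {Res, r1, r2, r3, r4}.
Min-cut edges: r3→Out (8), r4→Out (6); capacity 8 + 6 = 14.
This cut is saturated, so no flow can exceed 14.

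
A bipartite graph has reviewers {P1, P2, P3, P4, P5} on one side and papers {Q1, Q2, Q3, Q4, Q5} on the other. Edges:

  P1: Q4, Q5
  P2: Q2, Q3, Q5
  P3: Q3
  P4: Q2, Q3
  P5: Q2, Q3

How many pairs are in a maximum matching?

Unit-capacity flow: source→left, listed edges, right→sink; max matching = max flow.
Augmenting path P1→Q4 (+1); matched 1.
Augmenting path P2→Q2 (+1); matched 2.
Augmenting path P3→Q3 (+1); matched 3.
Augmenting path P4→Q2→P2→Q5 (+1); matched 4.
No augmenting path remains; maximum matching = 4.
König certificate: {P1, P2, Q2, Q3} is a vertex cover of size 4 (every listed pair touches it), so no matching can be larger.

4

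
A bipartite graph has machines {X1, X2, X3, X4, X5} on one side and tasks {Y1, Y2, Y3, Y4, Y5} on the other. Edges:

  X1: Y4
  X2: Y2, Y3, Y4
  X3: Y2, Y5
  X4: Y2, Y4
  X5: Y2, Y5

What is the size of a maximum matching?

Unit-capacity flow: source→left, listed edges, right→sink; max matching = max flow.
Augmenting path X1→Y4 (+1); matched 1.
Augmenting path X2→Y2 (+1); matched 2.
Augmenting path X3→Y5 (+1); matched 3.
Augmenting path X4→Y2→X2→Y3 (+1); matched 4.
No augmenting path remains; maximum matching = 4.
König certificate: {X2, Y2, Y4, Y5} is a vertex cover of size 4 (every listed pair touches it), so no matching can be larger.

4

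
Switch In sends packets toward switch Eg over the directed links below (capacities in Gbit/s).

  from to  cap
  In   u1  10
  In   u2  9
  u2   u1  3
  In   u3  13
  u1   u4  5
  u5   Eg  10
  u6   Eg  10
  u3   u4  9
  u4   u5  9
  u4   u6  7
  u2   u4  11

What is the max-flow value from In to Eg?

Augment In→u1→u4→u5→Eg: bottleneck 5, flow now 5.
Augment In→u2→u4→u5→Eg: bottleneck 4, flow now 9.
Augment In→u2→u4→u6→Eg: bottleneck 5, flow now 14.
Augment In→u3→u4→u6→Eg: bottleneck 2, flow now 16.
No augmenting path remains; maximum flow = 16.
In the residual graph, reachable from In: {In, u1, u2, u3, u4}.
Min-cut edges: u4→u5 (9), u4→u6 (7); capacity 9 + 7 = 16.
This cut is saturated, so no flow can exceed 16.

16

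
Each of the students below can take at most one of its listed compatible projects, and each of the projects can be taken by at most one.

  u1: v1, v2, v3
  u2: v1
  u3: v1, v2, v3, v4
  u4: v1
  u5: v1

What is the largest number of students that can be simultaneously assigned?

3

Unit-capacity flow: source→left, listed edges, right→sink; max matching = max flow.
Augmenting path u1→v1 (+1); matched 1.
Augmenting path u3→v2 (+1); matched 2.
Augmenting path u2→v1→u1→v3 (+1); matched 3.
No augmenting path remains; maximum matching = 3.
König certificate: {u1, u3, v1} is a vertex cover of size 3 (every listed pair touches it), so no matching can be larger.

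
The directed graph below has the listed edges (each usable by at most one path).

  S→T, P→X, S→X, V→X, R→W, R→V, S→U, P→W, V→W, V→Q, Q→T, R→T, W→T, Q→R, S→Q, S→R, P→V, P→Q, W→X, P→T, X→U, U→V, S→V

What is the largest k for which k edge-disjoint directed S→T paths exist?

Assign every edge capacity 1; by Menger, the answer equals the max flow.
Path S→T (+1); total 1.
Path S→Q→T (+1); total 2.
Path S→R→T (+1); total 3.
Path S→V→W→T (+1); total 4.
No residual S→T path; max flow = 4.
Certifying cut of size 4: {Q→T, R→T, S→T, W→T}.

4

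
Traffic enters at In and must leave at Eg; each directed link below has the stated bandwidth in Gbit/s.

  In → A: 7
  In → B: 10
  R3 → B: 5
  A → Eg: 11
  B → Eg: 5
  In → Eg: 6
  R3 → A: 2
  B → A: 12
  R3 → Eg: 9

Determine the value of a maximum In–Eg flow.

Augment In→Eg: bottleneck 6, flow now 6.
Augment In→B→Eg: bottleneck 5, flow now 11.
Augment In→A→Eg: bottleneck 7, flow now 18.
Augment In→B→A→Eg: bottleneck 4, flow now 22.
No augmenting path remains; maximum flow = 22.
In the residual graph, reachable from In: {In, B, A}.
Min-cut edges: In→Eg (6), B→Eg (5), A→Eg (11); capacity 6 + 5 + 11 = 22.
This cut is saturated, so no flow can exceed 22.

22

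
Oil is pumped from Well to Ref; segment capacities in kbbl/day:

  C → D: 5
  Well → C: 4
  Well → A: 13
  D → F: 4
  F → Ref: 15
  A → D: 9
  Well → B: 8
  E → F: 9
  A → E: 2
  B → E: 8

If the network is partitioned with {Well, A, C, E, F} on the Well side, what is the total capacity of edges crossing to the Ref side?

Edges leaving {Well, A, C, E, F}: Well→B (8), A→D (9), C→D (5), F→Ref (15).
Cut capacity = 8 + 9 + 5 + 15 = 37.

37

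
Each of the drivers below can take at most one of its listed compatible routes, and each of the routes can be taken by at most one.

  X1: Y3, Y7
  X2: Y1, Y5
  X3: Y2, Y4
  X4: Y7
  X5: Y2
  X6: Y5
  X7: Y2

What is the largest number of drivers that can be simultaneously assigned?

6

Unit-capacity flow: source→left, listed edges, right→sink; max matching = max flow.
Augmenting path X1→Y3 (+1); matched 1.
Augmenting path X2→Y1 (+1); matched 2.
Augmenting path X3→Y2 (+1); matched 3.
Augmenting path X4→Y7 (+1); matched 4.
Augmenting path X6→Y5 (+1); matched 5.
Augmenting path X5→Y2→X3→Y4 (+1); matched 6.
No augmenting path remains; maximum matching = 6.
König certificate: {X1, X2, X3, X4, X6, Y2} is a vertex cover of size 6 (every listed pair touches it), so no matching can be larger.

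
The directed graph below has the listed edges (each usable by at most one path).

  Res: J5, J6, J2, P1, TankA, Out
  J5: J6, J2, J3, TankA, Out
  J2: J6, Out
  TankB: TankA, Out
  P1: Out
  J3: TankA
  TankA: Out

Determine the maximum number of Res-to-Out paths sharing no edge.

Assign every edge capacity 1; by Menger, the answer equals the max flow.
Path Res→Out (+1); total 1.
Path Res→J5→Out (+1); total 2.
Path Res→J2→Out (+1); total 3.
Path Res→P1→Out (+1); total 4.
Path Res→TankA→Out (+1); total 5.
No residual Res→Out path; max flow = 5.
Certifying cut of size 5: {Res→J2, Res→J5, Res→Out, Res→P1, Res→TankA}.

5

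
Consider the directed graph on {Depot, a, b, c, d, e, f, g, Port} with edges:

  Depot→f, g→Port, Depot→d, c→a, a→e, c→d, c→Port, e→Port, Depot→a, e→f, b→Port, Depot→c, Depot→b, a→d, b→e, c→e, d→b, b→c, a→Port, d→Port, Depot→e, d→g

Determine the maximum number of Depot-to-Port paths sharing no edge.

5

Assign every edge capacity 1; by Menger, the answer equals the max flow.
Path Depot→a→Port (+1); total 1.
Path Depot→b→Port (+1); total 2.
Path Depot→c→Port (+1); total 3.
Path Depot→d→Port (+1); total 4.
Path Depot→e→Port (+1); total 5.
No residual Depot→Port path; max flow = 5.
Certifying cut of size 5: {Depot→a, Depot→b, Depot→c, Depot→d, Depot→e}.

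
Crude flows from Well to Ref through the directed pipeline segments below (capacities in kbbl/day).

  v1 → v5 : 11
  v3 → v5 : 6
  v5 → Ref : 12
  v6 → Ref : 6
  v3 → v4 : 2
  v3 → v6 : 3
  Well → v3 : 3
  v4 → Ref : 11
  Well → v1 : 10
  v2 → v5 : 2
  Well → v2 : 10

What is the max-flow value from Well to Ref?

Augment Well→v1→v5→Ref: bottleneck 10, flow now 10.
Augment Well→v2→v5→Ref: bottleneck 2, flow now 12.
Augment Well→v3→v4→Ref: bottleneck 2, flow now 14.
Augment Well→v3→v6→Ref: bottleneck 1, flow now 15.
No augmenting path remains; maximum flow = 15.
In the residual graph, reachable from Well: {Well, v2}.
Min-cut edges: Well→v1 (10), Well→v3 (3), v2→v5 (2); capacity 10 + 3 + 2 = 15.
This cut is saturated, so no flow can exceed 15.

15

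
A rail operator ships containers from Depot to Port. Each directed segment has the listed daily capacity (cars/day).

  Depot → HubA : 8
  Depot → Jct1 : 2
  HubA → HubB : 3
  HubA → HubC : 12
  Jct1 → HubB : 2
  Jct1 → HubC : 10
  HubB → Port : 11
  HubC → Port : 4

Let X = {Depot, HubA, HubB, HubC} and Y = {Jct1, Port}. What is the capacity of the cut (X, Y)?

Edges leaving {Depot, HubA, HubB, HubC}: Depot→Jct1 (2), HubB→Port (11), HubC→Port (4).
Cut capacity = 2 + 11 + 4 = 17.

17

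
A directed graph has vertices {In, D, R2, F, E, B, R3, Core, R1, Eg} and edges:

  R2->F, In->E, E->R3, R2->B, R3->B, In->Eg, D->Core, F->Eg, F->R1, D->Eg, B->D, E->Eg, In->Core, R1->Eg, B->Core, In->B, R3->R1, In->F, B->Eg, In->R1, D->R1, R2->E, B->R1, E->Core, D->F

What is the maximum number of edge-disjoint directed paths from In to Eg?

Assign every edge capacity 1; by Menger, the answer equals the max flow.
Path In→Eg (+1); total 1.
Path In→F→Eg (+1); total 2.
Path In→E→Eg (+1); total 3.
Path In→B→Eg (+1); total 4.
Path In→R1→Eg (+1); total 5.
No residual In→Eg path; max flow = 5.
Certifying cut of size 5: {In→B, In→E, In→Eg, In→F, In→R1}.

5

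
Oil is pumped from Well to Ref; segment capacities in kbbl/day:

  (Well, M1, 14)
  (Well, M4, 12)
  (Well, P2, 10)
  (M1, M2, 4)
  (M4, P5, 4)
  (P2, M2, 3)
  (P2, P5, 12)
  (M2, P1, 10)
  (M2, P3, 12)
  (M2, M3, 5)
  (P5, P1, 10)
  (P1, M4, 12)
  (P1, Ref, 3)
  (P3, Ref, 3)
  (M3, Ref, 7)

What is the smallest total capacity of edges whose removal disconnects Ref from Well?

10

Augment Well→M1→M2→P1→Ref: bottleneck 3, flow now 3.
Augment Well→M1→M2→P3→Ref: bottleneck 1, flow now 4.
Augment Well→P2→M2→P3→Ref: bottleneck 2, flow now 6.
Augment Well→P2→M2→M3→Ref: bottleneck 1, flow now 7.
Augment Well→M4→P5→P1→M2→M3→Ref: bottleneck 3, flow now 10. (uses reverse residual edge)
No augmenting path remains; maximum flow = 10.
By max-flow min-cut, the minimum cut capacity equals the max flow.
In the residual graph, reachable from Well: {Well, M1, M4, P2, P5, P1}.
Min-cut edges: M1→M2 (4), P2→M2 (3), P1→Ref (3); capacity 4 + 3 + 3 = 10.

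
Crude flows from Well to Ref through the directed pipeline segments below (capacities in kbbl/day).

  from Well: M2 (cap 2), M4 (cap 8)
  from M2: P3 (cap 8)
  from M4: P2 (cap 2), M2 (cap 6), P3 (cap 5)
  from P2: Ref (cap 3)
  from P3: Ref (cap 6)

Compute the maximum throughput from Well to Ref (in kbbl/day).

8

Augment Well→M2→P3→Ref: bottleneck 2, flow now 2.
Augment Well→M4→P2→Ref: bottleneck 2, flow now 4.
Augment Well→M4→P3→Ref: bottleneck 4, flow now 8.
No augmenting path remains; maximum flow = 8.
In the residual graph, reachable from Well: {Well, M2, M4, P3}.
Min-cut edges: M4→P2 (2), P3→Ref (6); capacity 2 + 6 = 8.
This cut is saturated, so no flow can exceed 8.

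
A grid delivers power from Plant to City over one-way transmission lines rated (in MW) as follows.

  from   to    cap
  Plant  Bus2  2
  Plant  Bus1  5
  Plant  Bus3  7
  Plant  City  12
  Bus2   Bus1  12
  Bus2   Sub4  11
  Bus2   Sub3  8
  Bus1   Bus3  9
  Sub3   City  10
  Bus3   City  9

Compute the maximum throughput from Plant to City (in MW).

23

Augment Plant→City: bottleneck 12, flow now 12.
Augment Plant→Bus3→City: bottleneck 7, flow now 19.
Augment Plant→Bus2→Sub3→City: bottleneck 2, flow now 21.
Augment Plant→Bus1→Bus3→City: bottleneck 2, flow now 23.
No augmenting path remains; maximum flow = 23.
In the residual graph, reachable from Plant: {Plant, Bus1, Bus3}.
Min-cut edges: Plant→Bus2 (2), Plant→City (12), Bus3→City (9); capacity 2 + 12 + 9 = 23.
This cut is saturated, so no flow can exceed 23.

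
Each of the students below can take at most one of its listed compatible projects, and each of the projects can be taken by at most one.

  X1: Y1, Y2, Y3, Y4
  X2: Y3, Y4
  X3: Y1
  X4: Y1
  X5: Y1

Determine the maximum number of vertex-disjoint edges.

Unit-capacity flow: source→left, listed edges, right→sink; max matching = max flow.
Augmenting path X1→Y1 (+1); matched 1.
Augmenting path X2→Y3 (+1); matched 2.
Augmenting path X3→Y1→X1→Y2 (+1); matched 3.
No augmenting path remains; maximum matching = 3.
König certificate: {X1, X2, Y1} is a vertex cover of size 3 (every listed pair touches it), so no matching can be larger.

3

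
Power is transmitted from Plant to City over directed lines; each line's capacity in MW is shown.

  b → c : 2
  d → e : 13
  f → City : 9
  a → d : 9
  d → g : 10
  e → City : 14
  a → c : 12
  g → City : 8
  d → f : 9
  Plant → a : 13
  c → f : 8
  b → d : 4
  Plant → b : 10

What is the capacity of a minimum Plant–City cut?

Augment Plant→a→c→f→City: bottleneck 8, flow now 8.
Augment Plant→a→d→e→City: bottleneck 5, flow now 13.
Augment Plant→b→d→e→City: bottleneck 4, flow now 17.
Augment Plant→b→c→a→d→e→City: bottleneck 2, flow now 19. (uses reverse residual edge)
No augmenting path remains; maximum flow = 19.
By max-flow min-cut, the minimum cut capacity equals the max flow.
In the residual graph, reachable from Plant: {Plant, b}.
Min-cut edges: Plant→a (13), b→c (2), b→d (4); capacity 13 + 2 + 4 = 19.

19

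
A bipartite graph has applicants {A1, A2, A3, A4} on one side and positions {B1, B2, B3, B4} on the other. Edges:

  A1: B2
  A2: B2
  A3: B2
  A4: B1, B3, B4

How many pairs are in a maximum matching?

2

Unit-capacity flow: source→left, listed edges, right→sink; max matching = max flow.
Augmenting path A1→B2 (+1); matched 1.
Augmenting path A4→B1 (+1); matched 2.
No augmenting path remains; maximum matching = 2.
König certificate: {A4, B2} is a vertex cover of size 2 (every listed pair touches it), so no matching can be larger.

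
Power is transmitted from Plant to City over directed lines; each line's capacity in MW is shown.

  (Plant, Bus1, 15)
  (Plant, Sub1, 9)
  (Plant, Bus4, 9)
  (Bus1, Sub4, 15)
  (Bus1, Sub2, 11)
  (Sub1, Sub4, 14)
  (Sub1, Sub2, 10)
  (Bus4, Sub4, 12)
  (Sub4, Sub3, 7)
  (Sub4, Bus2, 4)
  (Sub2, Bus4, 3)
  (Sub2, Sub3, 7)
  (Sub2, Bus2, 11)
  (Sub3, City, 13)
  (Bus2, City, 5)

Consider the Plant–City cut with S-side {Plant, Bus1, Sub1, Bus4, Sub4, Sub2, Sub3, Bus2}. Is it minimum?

Yes — it is a minimum cut (capacity 18).

Given cut capacity: 13 + 5 = 18.
Augment Plant→Bus1→Sub4→Sub3→City: bottleneck 7, flow now 7.
Augment Plant→Bus1→Sub4→Bus2→City: bottleneck 4, flow now 11.
Augment Plant→Bus1→Sub2→Sub3→City: bottleneck 4, flow now 15.
Augment Plant→Sub1→Sub2→Sub3→City: bottleneck 2, flow now 17.
Augment Plant→Sub1→Sub2→Bus2→City: bottleneck 1, flow now 18.
No augmenting path remains; maximum flow = 18.
Cut capacity 18 equals the max flow, so it is a minimum cut.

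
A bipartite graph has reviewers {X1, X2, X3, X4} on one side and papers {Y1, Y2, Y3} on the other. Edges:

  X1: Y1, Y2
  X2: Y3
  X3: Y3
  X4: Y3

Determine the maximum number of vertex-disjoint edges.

Unit-capacity flow: source→left, listed edges, right→sink; max matching = max flow.
Augmenting path X1→Y1 (+1); matched 1.
Augmenting path X2→Y3 (+1); matched 2.
No augmenting path remains; maximum matching = 2.
König certificate: {X1, Y3} is a vertex cover of size 2 (every listed pair touches it), so no matching can be larger.

2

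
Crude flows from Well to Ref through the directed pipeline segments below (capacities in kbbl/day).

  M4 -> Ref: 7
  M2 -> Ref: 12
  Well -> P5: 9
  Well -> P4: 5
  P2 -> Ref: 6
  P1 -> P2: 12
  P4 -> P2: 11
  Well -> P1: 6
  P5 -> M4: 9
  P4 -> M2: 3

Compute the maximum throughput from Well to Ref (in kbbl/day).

Augment Well→P1→P2→Ref: bottleneck 6, flow now 6.
Augment Well→P4→M2→Ref: bottleneck 3, flow now 9.
Augment Well→P5→M4→Ref: bottleneck 7, flow now 16.
No augmenting path remains; maximum flow = 16.
In the residual graph, reachable from Well: {Well, P1, P4, P5, M4, P2}.
Min-cut edges: P4→M2 (3), M4→Ref (7), P2→Ref (6); capacity 3 + 7 + 6 = 16.
This cut is saturated, so no flow can exceed 16.

16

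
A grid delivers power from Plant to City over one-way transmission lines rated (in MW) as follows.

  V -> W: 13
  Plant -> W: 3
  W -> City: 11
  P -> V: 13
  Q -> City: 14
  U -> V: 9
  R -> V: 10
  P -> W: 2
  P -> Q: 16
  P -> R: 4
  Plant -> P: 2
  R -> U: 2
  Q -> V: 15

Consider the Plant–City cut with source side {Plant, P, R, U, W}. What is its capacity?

Edges leaving {Plant, P, R, U, W}: P→Q (16), P→V (13), R→V (10), U→V (9), W→City (11).
Cut capacity = 16 + 13 + 10 + 9 + 11 = 59.

59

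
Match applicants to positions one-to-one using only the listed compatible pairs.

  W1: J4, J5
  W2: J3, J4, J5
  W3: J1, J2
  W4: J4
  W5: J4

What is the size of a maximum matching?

Unit-capacity flow: source→left, listed edges, right→sink; max matching = max flow.
Augmenting path W1→J4 (+1); matched 1.
Augmenting path W2→J3 (+1); matched 2.
Augmenting path W3→J1 (+1); matched 3.
Augmenting path W4→J4→W1→J5 (+1); matched 4.
No augmenting path remains; maximum matching = 4.
König certificate: {W1, W2, W3, J4} is a vertex cover of size 4 (every listed pair touches it), so no matching can be larger.

4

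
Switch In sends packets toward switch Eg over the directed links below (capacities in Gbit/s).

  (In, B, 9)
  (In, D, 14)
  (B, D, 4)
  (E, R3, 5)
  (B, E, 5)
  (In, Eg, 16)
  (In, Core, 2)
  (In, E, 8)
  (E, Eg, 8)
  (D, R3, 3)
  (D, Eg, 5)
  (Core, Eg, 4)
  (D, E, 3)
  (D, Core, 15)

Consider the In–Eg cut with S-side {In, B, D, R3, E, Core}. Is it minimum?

Given cut capacity: 16 + 5 + 8 + 4 = 33.
Augment In→Eg: bottleneck 16, flow now 16.
Augment In→D→Eg: bottleneck 5, flow now 21.
Augment In→E→Eg: bottleneck 8, flow now 29.
Augment In→Core→Eg: bottleneck 2, flow now 31.
Augment In→D→Core→Eg: bottleneck 2, flow now 33.
No augmenting path remains; maximum flow = 33.
Cut capacity 33 equals the max flow, so it is a minimum cut.

Yes — it is a minimum cut (capacity 33).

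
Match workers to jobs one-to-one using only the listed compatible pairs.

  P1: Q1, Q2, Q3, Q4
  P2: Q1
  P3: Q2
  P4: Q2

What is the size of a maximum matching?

3

Unit-capacity flow: source→left, listed edges, right→sink; max matching = max flow.
Augmenting path P1→Q1 (+1); matched 1.
Augmenting path P3→Q2 (+1); matched 2.
Augmenting path P2→Q1→P1→Q3 (+1); matched 3.
No augmenting path remains; maximum matching = 3.
König certificate: {P1, P2, Q2} is a vertex cover of size 3 (every listed pair touches it), so no matching can be larger.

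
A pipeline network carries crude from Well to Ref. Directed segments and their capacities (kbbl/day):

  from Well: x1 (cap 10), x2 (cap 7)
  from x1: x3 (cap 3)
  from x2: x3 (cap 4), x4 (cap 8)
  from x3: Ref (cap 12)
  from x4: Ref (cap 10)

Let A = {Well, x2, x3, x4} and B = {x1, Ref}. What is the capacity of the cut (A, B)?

Edges leaving {Well, x2, x3, x4}: Well→x1 (10), x3→Ref (12), x4→Ref (10).
Cut capacity = 10 + 12 + 10 = 32.

32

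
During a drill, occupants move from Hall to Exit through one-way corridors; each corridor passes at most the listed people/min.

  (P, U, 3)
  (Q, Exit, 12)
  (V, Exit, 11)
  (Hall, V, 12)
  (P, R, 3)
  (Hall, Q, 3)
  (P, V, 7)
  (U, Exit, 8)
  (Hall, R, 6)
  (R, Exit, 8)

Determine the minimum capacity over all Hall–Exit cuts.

Augment Hall→Q→Exit: bottleneck 3, flow now 3.
Augment Hall→R→Exit: bottleneck 6, flow now 9.
Augment Hall→V→Exit: bottleneck 11, flow now 20.
No augmenting path remains; maximum flow = 20.
By max-flow min-cut, the minimum cut capacity equals the max flow.
In the residual graph, reachable from Hall: {Hall, V}.
Min-cut edges: Hall→Q (3), Hall→R (6), V→Exit (11); capacity 3 + 6 + 11 = 20.

20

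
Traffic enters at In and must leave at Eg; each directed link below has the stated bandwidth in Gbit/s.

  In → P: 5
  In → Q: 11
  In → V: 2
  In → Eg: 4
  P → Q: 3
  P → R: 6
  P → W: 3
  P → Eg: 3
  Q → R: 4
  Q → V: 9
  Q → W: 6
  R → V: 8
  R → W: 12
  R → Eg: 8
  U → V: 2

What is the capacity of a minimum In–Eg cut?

Augment In→Eg: bottleneck 4, flow now 4.
Augment In→P→Eg: bottleneck 3, flow now 7.
Augment In→P→R→Eg: bottleneck 2, flow now 9.
Augment In→Q→R→Eg: bottleneck 4, flow now 13.
No augmenting path remains; maximum flow = 13.
By max-flow min-cut, the minimum cut capacity equals the max flow.
In the residual graph, reachable from In: {In, Q, V, W}.
Min-cut edges: In→P (5), In→Eg (4), Q→R (4); capacity 5 + 4 + 4 = 13.

13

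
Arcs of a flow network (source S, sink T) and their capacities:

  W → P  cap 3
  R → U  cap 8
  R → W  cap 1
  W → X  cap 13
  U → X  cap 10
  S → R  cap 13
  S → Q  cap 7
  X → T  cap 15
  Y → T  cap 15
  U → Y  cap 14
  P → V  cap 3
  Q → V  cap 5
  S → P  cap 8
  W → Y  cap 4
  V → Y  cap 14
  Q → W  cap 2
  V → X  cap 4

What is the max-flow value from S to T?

19

Augment S→P→V→X→T: bottleneck 3, flow now 3.
Augment S→Q→V→X→T: bottleneck 1, flow now 4.
Augment S→Q→V→Y→T: bottleneck 4, flow now 8.
Augment S→Q→W→X→T: bottleneck 2, flow now 10.
Augment S→R→U→X→T: bottleneck 8, flow now 18.
Augment S→R→W→X→T: bottleneck 1, flow now 19.
No augmenting path remains; maximum flow = 19.
In the residual graph, reachable from S: {S, P, R}.
Min-cut edges: S→Q (7), P→V (3), R→U (8), R→W (1); capacity 7 + 3 + 8 + 1 = 19.
This cut is saturated, so no flow can exceed 19.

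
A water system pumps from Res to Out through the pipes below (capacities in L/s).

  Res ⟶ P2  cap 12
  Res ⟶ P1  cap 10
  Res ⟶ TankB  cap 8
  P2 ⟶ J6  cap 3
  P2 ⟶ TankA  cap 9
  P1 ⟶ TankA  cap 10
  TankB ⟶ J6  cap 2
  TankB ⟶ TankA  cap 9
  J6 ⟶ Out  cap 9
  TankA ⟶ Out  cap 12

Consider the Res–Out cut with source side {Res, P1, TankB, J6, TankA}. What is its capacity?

Edges leaving {Res, P1, TankB, J6, TankA}: Res→P2 (12), J6→Out (9), TankA→Out (12).
Cut capacity = 12 + 9 + 12 = 33.

33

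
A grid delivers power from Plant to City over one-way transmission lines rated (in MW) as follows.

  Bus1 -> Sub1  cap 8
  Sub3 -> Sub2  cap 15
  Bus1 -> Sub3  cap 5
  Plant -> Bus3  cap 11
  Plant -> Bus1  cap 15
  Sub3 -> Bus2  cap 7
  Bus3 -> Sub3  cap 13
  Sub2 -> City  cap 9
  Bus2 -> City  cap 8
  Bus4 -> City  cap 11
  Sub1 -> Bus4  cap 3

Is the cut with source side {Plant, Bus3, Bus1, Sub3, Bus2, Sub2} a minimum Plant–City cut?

No — its capacity is 25, but the minimum cut has capacity 19.

Given cut capacity: 8 + 8 + 9 = 25.
Augment Plant→Bus3→Sub3→Bus2→City: bottleneck 7, flow now 7.
Augment Plant→Bus3→Sub3→Sub2→City: bottleneck 4, flow now 11.
Augment Plant→Bus1→Sub1→Bus4→City: bottleneck 3, flow now 14.
Augment Plant→Bus1→Sub3→Sub2→City: bottleneck 5, flow now 19.
No augmenting path remains; maximum flow = 19.
In the residual graph, reachable from Plant: {Plant, Bus1, Sub1}.
Min-cut edges: Plant→Bus3 (11), Bus1→Sub3 (5), Sub1→Bus4 (3); capacity 11 + 5 + 3 = 19.
Cut capacity 25 exceeds the max flow 19, so it is not minimum.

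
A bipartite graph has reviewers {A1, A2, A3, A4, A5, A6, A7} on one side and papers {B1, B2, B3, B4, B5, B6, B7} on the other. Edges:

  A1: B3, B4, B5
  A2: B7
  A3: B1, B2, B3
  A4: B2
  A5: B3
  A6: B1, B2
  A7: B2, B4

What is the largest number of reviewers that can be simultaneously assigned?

Unit-capacity flow: source→left, listed edges, right→sink; max matching = max flow.
Augmenting path A1→B3 (+1); matched 1.
Augmenting path A2→B7 (+1); matched 2.
Augmenting path A3→B1 (+1); matched 3.
Augmenting path A4→B2 (+1); matched 4.
Augmenting path A7→B4 (+1); matched 5.
Augmenting path A5→B3→A1→B5 (+1); matched 6.
No augmenting path remains; maximum matching = 6.
König certificate: {A1, A2, A7, B1, B2, B3} is a vertex cover of size 6 (every listed pair touches it), so no matching can be larger.

6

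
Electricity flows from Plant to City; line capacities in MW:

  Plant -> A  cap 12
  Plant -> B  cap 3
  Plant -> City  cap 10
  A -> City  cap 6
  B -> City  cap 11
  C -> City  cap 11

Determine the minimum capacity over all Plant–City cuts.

Augment Plant→City: bottleneck 10, flow now 10.
Augment Plant→A→City: bottleneck 6, flow now 16.
Augment Plant→B→City: bottleneck 3, flow now 19.
No augmenting path remains; maximum flow = 19.
By max-flow min-cut, the minimum cut capacity equals the max flow.
In the residual graph, reachable from Plant: {Plant, A}.
Min-cut edges: Plant→B (3), Plant→City (10), A→City (6); capacity 3 + 10 + 6 = 19.

19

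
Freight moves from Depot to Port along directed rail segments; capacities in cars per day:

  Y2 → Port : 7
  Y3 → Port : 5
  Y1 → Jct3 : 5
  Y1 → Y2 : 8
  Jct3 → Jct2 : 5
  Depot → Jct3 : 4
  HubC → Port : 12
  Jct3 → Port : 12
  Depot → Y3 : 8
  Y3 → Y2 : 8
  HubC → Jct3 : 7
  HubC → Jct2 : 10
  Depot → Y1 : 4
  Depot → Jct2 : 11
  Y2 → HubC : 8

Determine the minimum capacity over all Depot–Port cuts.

16

Augment Depot→Y3→Port: bottleneck 5, flow now 5.
Augment Depot→Jct3→Port: bottleneck 4, flow now 9.
Augment Depot→Y1→Y2→Port: bottleneck 4, flow now 13.
Augment Depot→Y3→Y2→Port: bottleneck 3, flow now 16.
No augmenting path remains; maximum flow = 16.
By max-flow min-cut, the minimum cut capacity equals the max flow.
In the residual graph, reachable from Depot: {Depot, Jct2}.
Min-cut edges: Depot→Y1 (4), Depot→Y3 (8), Depot→Jct3 (4); capacity 4 + 8 + 4 = 16.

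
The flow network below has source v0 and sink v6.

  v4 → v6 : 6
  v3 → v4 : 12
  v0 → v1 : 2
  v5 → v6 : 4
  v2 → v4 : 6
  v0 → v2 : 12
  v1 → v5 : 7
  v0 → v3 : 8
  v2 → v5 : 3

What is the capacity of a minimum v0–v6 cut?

10

Augment v0→v1→v5→v6: bottleneck 2, flow now 2.
Augment v0→v2→v4→v6: bottleneck 6, flow now 8.
Augment v0→v2→v5→v6: bottleneck 2, flow now 10.
No augmenting path remains; maximum flow = 10.
By max-flow min-cut, the minimum cut capacity equals the max flow.
In the residual graph, reachable from v0: {v0, v1, v2, v3, v4, v5}.
Min-cut edges: v4→v6 (6), v5→v6 (4); capacity 6 + 4 = 10.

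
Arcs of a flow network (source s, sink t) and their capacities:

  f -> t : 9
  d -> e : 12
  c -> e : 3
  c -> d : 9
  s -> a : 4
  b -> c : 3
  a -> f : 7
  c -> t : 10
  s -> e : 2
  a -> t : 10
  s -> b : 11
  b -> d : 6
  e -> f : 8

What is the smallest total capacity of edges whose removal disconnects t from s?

Augment s→a→t: bottleneck 4, flow now 4.
Augment s→b→c→t: bottleneck 3, flow now 7.
Augment s→e→f→t: bottleneck 2, flow now 9.
Augment s→b→d→e→f→t: bottleneck 6, flow now 15.
No augmenting path remains; maximum flow = 15.
By max-flow min-cut, the minimum cut capacity equals the max flow.
In the residual graph, reachable from s: {s, b}.
Min-cut edges: s→a (4), s→e (2), b→c (3), b→d (6); capacity 4 + 2 + 3 + 6 = 15.

15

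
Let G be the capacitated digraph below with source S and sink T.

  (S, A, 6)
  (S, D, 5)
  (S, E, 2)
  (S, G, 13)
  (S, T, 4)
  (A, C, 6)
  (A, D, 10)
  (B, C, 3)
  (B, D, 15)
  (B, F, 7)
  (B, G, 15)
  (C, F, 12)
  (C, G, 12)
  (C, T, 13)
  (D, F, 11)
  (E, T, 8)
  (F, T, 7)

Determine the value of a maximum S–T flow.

17

Augment S→T: bottleneck 4, flow now 4.
Augment S→E→T: bottleneck 2, flow now 6.
Augment S→A→C→T: bottleneck 6, flow now 12.
Augment S→D→F→T: bottleneck 5, flow now 17.
No augmenting path remains; maximum flow = 17.
In the residual graph, reachable from S: {S, G}.
Min-cut edges: S→A (6), S→D (5), S→E (2), S→T (4); capacity 6 + 5 + 2 + 4 = 17.
This cut is saturated, so no flow can exceed 17.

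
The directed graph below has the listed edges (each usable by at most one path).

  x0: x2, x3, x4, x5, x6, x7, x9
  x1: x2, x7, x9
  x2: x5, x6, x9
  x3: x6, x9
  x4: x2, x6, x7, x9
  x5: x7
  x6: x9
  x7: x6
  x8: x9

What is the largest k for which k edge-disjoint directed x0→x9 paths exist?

Assign every edge capacity 1; by Menger, the answer equals the max flow.
Path x0→x9 (+1); total 1.
Path x0→x2→x9 (+1); total 2.
Path x0→x3→x9 (+1); total 3.
Path x0→x4→x9 (+1); total 4.
Path x0→x6→x9 (+1); total 5.
No residual x0→x9 path; max flow = 5.
Certifying cut of size 5: {x0→x2, x0→x3, x0→x4, x0→x9, x6→x9}.

5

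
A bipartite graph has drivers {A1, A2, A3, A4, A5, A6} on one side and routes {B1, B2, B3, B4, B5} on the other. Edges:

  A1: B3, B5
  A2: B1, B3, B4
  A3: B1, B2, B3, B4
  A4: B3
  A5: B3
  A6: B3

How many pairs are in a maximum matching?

4

Unit-capacity flow: source→left, listed edges, right→sink; max matching = max flow.
Augmenting path A1→B3 (+1); matched 1.
Augmenting path A2→B1 (+1); matched 2.
Augmenting path A3→B2 (+1); matched 3.
Augmenting path A4→B3→A1→B5 (+1); matched 4.
No augmenting path remains; maximum matching = 4.
König certificate: {A1, A2, A3, B3} is a vertex cover of size 4 (every listed pair touches it), so no matching can be larger.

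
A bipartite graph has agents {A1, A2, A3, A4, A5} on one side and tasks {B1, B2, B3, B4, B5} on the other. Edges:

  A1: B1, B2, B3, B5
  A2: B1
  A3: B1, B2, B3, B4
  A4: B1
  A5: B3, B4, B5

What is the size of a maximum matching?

4

Unit-capacity flow: source→left, listed edges, right→sink; max matching = max flow.
Augmenting path A1→B1 (+1); matched 1.
Augmenting path A3→B2 (+1); matched 2.
Augmenting path A5→B3 (+1); matched 3.
Augmenting path A2→B1→A1→B5 (+1); matched 4.
No augmenting path remains; maximum matching = 4.
König certificate: {A1, A3, A5, B1} is a vertex cover of size 4 (every listed pair touches it), so no matching can be larger.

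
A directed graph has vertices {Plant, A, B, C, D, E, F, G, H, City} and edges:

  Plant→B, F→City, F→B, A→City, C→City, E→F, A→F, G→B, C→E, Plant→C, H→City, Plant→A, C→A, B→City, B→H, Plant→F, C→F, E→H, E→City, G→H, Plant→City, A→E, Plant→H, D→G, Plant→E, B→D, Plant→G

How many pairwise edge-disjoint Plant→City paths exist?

Assign every edge capacity 1; by Menger, the answer equals the max flow.
Path Plant→City (+1); total 1.
Path Plant→A→City (+1); total 2.
Path Plant→B→City (+1); total 3.
Path Plant→C→City (+1); total 4.
Path Plant→E→City (+1); total 5.
Path Plant→F→City (+1); total 6.
Path Plant→H→City (+1); total 7.
No residual Plant→City path; max flow = 7.
Certifying cut of size 7: {B→City, H→City, Plant→A, Plant→C, Plant→City, Plant→E, Plant→F}.

7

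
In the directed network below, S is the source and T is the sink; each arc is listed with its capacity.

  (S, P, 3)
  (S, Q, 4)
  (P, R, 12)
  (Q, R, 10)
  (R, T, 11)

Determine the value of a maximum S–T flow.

7

Augment S→P→R→T: bottleneck 3, flow now 3.
Augment S→Q→R→T: bottleneck 4, flow now 7.
No augmenting path remains; maximum flow = 7.
In the residual graph, reachable from S: {S}.
Min-cut edges: S→P (3), S→Q (4); capacity 3 + 4 = 7.
This cut is saturated, so no flow can exceed 7.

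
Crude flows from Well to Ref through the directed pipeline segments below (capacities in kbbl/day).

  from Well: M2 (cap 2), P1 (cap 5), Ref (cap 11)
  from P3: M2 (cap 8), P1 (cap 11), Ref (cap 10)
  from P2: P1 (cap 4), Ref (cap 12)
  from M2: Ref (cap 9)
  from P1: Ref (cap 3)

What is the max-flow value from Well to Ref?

Augment Well→Ref: bottleneck 11, flow now 11.
Augment Well→M2→Ref: bottleneck 2, flow now 13.
Augment Well→P1→Ref: bottleneck 3, flow now 16.
No augmenting path remains; maximum flow = 16.
In the residual graph, reachable from Well: {Well, P1}.
Min-cut edges: Well→M2 (2), Well→Ref (11), P1→Ref (3); capacity 2 + 11 + 3 = 16.
This cut is saturated, so no flow can exceed 16.

16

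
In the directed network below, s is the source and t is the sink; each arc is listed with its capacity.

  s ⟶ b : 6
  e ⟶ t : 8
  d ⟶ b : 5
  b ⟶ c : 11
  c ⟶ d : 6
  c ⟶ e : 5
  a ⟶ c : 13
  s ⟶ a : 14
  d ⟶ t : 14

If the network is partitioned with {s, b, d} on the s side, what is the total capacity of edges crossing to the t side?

39

Edges leaving {s, b, d}: s→a (14), b→c (11), d→t (14).
Cut capacity = 14 + 11 + 14 = 39.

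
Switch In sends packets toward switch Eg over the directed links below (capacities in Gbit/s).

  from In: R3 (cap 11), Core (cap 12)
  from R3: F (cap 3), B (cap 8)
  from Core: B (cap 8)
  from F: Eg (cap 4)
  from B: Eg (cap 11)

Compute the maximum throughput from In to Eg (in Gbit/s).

14

Augment In→R3→F→Eg: bottleneck 3, flow now 3.
Augment In→R3→B→Eg: bottleneck 8, flow now 11.
Augment In→Core→B→Eg: bottleneck 3, flow now 14.
No augmenting path remains; maximum flow = 14.
In the residual graph, reachable from In: {In, R3, Core, B}.
Min-cut edges: R3→F (3), B→Eg (11); capacity 3 + 11 = 14.
This cut is saturated, so no flow can exceed 14.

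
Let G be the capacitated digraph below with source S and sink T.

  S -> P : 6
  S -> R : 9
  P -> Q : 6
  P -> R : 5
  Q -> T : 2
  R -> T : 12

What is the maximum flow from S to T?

14

Augment S→R→T: bottleneck 9, flow now 9.
Augment S→P→Q→T: bottleneck 2, flow now 11.
Augment S→P→R→T: bottleneck 3, flow now 14.
No augmenting path remains; maximum flow = 14.
In the residual graph, reachable from S: {S, P, Q, R}.
Min-cut edges: Q→T (2), R→T (12); capacity 2 + 12 = 14.
This cut is saturated, so no flow can exceed 14.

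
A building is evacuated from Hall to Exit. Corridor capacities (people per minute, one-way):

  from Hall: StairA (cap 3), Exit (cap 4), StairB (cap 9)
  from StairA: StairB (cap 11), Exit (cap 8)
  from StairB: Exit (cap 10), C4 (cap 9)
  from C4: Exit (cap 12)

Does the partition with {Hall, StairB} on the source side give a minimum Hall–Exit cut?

Given cut capacity: 3 + 4 + 9 + 10 = 26.
Augment Hall→Exit: bottleneck 4, flow now 4.
Augment Hall→StairA→Exit: bottleneck 3, flow now 7.
Augment Hall→StairB→Exit: bottleneck 9, flow now 16.
No augmenting path remains; maximum flow = 16.
In the residual graph, reachable from Hall: {Hall}.
Min-cut edges: Hall→StairA (3), Hall→StairB (9), Hall→Exit (4); capacity 3 + 9 + 4 = 16.
Cut capacity 26 exceeds the max flow 16, so it is not minimum.

No — its capacity is 26, but the minimum cut has capacity 16.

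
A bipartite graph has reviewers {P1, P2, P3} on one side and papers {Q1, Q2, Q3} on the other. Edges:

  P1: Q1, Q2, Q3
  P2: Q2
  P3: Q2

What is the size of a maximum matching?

2

Unit-capacity flow: source→left, listed edges, right→sink; max matching = max flow.
Augmenting path P1→Q1 (+1); matched 1.
Augmenting path P2→Q2 (+1); matched 2.
No augmenting path remains; maximum matching = 2.
König certificate: {P1, Q2} is a vertex cover of size 2 (every listed pair touches it), so no matching can be larger.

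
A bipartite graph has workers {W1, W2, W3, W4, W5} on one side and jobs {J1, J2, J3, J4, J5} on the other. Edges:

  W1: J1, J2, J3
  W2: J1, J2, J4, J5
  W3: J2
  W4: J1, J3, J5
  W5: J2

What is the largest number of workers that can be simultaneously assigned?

4

Unit-capacity flow: source→left, listed edges, right→sink; max matching = max flow.
Augmenting path W1→J1 (+1); matched 1.
Augmenting path W2→J2 (+1); matched 2.
Augmenting path W4→J3 (+1); matched 3.
Augmenting path W3→J2→W2→J4 (+1); matched 4.
No augmenting path remains; maximum matching = 4.
König certificate: {W1, W2, W4, J2} is a vertex cover of size 4 (every listed pair touches it), so no matching can be larger.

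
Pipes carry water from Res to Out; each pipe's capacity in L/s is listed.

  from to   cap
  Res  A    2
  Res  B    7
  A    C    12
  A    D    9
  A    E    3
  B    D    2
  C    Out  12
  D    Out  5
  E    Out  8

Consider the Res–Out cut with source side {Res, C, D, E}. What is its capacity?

Edges leaving {Res, C, D, E}: Res→A (2), Res→B (7), C→Out (12), D→Out (5), E→Out (8).
Cut capacity = 2 + 7 + 12 + 5 + 8 = 34.

34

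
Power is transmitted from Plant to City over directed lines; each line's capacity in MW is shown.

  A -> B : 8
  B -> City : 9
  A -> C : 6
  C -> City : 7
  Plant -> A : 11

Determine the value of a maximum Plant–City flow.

Augment Plant→A→B→City: bottleneck 8, flow now 8.
Augment Plant→A→C→City: bottleneck 3, flow now 11.
No augmenting path remains; maximum flow = 11.
In the residual graph, reachable from Plant: {Plant}.
Min-cut edges: Plant→A (11); capacity 11 = 11.
This cut is saturated, so no flow can exceed 11.

11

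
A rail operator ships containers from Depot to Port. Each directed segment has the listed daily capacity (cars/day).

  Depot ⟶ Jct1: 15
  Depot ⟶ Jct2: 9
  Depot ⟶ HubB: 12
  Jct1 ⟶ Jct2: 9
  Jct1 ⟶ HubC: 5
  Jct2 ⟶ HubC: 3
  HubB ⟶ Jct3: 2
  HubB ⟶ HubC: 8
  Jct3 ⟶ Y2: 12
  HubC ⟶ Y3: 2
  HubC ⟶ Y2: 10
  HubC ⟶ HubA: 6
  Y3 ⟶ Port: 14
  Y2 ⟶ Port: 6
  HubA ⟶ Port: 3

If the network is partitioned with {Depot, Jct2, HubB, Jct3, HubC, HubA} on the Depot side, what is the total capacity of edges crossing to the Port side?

Edges leaving {Depot, Jct2, HubB, Jct3, HubC, HubA}: Depot→Jct1 (15), Jct3→Y2 (12), HubC→Y3 (2), HubC→Y2 (10), HubA→Port (3).
Cut capacity = 15 + 12 + 2 + 10 + 3 = 42.

42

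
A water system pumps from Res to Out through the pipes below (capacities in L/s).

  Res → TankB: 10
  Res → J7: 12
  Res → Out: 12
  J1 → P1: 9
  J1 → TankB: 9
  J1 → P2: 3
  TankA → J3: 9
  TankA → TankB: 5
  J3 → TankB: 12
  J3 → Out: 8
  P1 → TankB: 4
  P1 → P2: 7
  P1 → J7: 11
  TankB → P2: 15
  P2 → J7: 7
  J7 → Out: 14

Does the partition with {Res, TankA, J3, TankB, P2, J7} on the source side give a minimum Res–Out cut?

No — its capacity is 34, but the minimum cut has capacity 26.

Given cut capacity: 12 + 8 + 14 = 34.
Augment Res→Out: bottleneck 12, flow now 12.
Augment Res→J7→Out: bottleneck 12, flow now 24.
Augment Res→TankB→P2→J7→Out: bottleneck 2, flow now 26.
No augmenting path remains; maximum flow = 26.
In the residual graph, reachable from Res: {Res, TankB, P2, J7}.
Min-cut edges: Res→Out (12), J7→Out (14); capacity 12 + 14 = 26.
Cut capacity 34 exceeds the max flow 26, so it is not minimum.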